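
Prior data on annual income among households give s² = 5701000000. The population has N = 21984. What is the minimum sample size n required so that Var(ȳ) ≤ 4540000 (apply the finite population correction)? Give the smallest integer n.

1188

Without fpc, n₀ = s²/D = 5701000000/4540000 = 1255.7269.
With fpc, (1 − n/N)·s²/n ≤ D requires n ≥ n₀/(1 + n₀/N) = 1255.7269/(1 + 1255.7269/21984) = 1187.8754.
Rounding up, n = 1188.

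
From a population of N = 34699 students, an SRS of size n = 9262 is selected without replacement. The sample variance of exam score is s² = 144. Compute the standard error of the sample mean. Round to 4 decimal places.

0.1068

Under SRS without replacement, Var(ȳ) = (1 − f)·s²/n with f = n/N = 9262/34699 = 0.26692412.
Var(ȳ) = (1 − 0.26692412)·144/9262 = 0.73307588·0.015547398 = 0.011397422.
SE(ȳ) = √(0.011397422) = 0.1068.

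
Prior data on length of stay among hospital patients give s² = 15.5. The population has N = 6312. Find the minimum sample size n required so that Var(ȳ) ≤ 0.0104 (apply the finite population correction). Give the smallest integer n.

Without fpc, n₀ = s²/D = 15.5/0.0104 = 1490.3846.
With fpc, (1 − n/N)·s²/n ≤ D requires n ≥ n₀/(1 + n₀/N) = 1490.3846/(1 + 1490.3846/6312) = 1205.6965.
Rounding up, n = 1206.

1206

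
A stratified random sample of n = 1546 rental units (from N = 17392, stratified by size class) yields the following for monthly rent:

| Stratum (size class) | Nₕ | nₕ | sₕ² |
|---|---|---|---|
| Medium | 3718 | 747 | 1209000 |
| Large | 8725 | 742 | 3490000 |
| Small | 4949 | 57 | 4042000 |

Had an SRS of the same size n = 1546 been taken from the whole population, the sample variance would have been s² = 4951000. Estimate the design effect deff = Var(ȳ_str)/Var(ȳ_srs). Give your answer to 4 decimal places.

2.3367

Var(ȳ_str) = Σ Wₕ²(1−fₕ)sₕ²/nₕ with Wₕ = Nₕ/17392:
  Medium: (3718/17392)²·(1−747/3718)·1209000/747 = 59.104246
  Large: (8725/17392)²·(1−742/8725)·3490000/742 = 1083.0638
  Small: (4949/17392)²·(1−57/4949)·4042000/57 = 5675.7898
  → Var(ȳ_str) = 6817.9578.
Var(ȳ_srs) = (1 − 1546/17392)·4951000/1546 = 2917.7868.
deff = 6817.9578 / 2917.7868 = 2.3367.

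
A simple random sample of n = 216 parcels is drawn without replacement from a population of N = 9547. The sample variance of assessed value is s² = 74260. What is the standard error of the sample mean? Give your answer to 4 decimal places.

Under SRS without replacement, Var(ȳ) = (1 − f)·s²/n with f = n/N = 216/9547 = 0.02262491.
Var(ȳ) = (1 − 0.02262491)·74260/216 = 0.97737509·343.7963 = 336.01794.
SE(ȳ) = √(336.01794) = 18.3308.

18.3308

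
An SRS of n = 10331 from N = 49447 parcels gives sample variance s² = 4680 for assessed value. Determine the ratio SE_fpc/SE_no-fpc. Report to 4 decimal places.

f = n/N = 10331/49447 = 0.20893077.
SE_no-fpc = √(s²/n) = 0.67305685; SE_fpc = √((1−f)s²/n) = 0.59863071.
Ratio = √(1−f) = 0.88942072.

0.8894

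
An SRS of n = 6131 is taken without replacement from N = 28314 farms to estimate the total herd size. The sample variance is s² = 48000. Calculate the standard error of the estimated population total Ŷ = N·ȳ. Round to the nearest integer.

Var(Ŷ) = N²·Var(ȳ) = N²·(1 − n/N)·s²/n.
f = 6131/28314 = 0.21653599; Var(ȳ) = 0.78346401·48000/6131 = 6.133791.
Var(Ŷ) = 28314² · 6.133791 = 4.9173535 × 10^9.
SE(Ŷ) = √(4.9173535 × 10^9) = 70124.

70124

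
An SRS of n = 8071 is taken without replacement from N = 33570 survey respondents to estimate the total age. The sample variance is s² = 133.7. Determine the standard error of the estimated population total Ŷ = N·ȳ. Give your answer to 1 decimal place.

Var(Ŷ) = N²·Var(ȳ) = N²·(1 − n/N)·s²/n.
f = 8071/33570 = 0.24042300; Var(ȳ) = 0.75957700·133.7/8071 = 0.012582759.
Var(Ŷ) = 33570² · 0.012582759 = 1.4180076 × 10^7.
SE(Ŷ) = √(1.4180076 × 10^7) = 3765.6.

3765.6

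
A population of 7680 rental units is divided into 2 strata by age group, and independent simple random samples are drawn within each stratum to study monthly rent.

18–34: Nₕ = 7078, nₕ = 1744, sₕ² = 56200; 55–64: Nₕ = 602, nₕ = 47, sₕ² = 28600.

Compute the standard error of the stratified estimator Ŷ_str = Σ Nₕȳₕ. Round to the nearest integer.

37682

Var(Ŷ_str) = Σₕ Nₕ²(1 − fₕ)sₕ²/nₕ.
18–34: 7078²·(1 − 1744/7078)·56200/1744 = 1.2166157 × 10^9.
55–64: 602²·(1 − 47/602)·28600/47 = 2.0330949 × 10^8.
Sum = 1.4199252 × 10^9.
SE = √(1.4199252 × 10^9) = 37682.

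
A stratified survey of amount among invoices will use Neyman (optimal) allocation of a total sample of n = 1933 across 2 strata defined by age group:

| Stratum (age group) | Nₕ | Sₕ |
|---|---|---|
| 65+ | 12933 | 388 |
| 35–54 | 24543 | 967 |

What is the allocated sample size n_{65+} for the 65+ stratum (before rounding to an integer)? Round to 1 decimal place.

337.4

Neyman allocation: nₕ = n·NₕSₕ / Σⱼ NⱼSⱼ.
Σ NⱼSⱼ = 12933·388 + 24543·967 = 2.8751085 × 10^7.
n_{65+} = 1933·12933·388 / (2.8751085 × 10^7) = 337.4.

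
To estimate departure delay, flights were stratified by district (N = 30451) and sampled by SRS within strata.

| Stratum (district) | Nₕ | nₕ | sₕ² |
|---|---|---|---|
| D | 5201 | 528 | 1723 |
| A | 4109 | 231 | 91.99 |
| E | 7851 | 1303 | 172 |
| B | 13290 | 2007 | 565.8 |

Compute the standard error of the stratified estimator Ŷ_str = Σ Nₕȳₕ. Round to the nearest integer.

11607

Var(Ŷ_str) = Σₕ Nₕ²(1 − fₕ)sₕ²/nₕ.
D: 5201²·(1 − 528/5201)·1723/528 = 7.9311103 × 10^7.
A: 4109²·(1 − 231/4109)·91.99/231 = 6.3455984 × 10^6.
E: 7851²·(1 − 1303/7851)·172/1303 = 6.7860598 × 10^6.
B: 13290²·(1 − 2007/13290)·565.8/2007 = 4.2273201 × 10^7.
Sum = 1.3471596 × 10^8.
SE = √(1.3471596 × 10^8) = 11607.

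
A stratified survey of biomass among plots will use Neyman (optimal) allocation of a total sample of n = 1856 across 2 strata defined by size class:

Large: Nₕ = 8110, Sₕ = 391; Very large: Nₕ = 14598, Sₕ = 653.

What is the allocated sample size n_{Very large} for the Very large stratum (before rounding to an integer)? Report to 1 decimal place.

1392.7

Neyman allocation: nₕ = n·NₕSₕ / Σⱼ NⱼSⱼ.
Σ NⱼSⱼ = 8110·391 + 14598·653 = 1.2703504 × 10^7.
n_{Very large} = 1856·14598·653 / (1.2703504 × 10^7) = 1392.7.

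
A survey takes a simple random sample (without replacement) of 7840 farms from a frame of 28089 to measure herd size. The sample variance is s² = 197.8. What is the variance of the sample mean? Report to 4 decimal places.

Under SRS without replacement, Var(ȳ) = (1 − f)·s²/n with f = n/N = 7840/28089 = 0.27911282.
Var(ȳ) = (1 − 0.27911282)·197.8/7840 = 0.72088718·0.025229592 = 0.018187689.

0.0182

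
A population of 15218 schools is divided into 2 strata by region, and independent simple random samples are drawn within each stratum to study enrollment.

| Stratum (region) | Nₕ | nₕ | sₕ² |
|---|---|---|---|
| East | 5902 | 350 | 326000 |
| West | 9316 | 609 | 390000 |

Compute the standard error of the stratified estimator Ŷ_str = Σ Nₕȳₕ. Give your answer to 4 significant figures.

287200

Var(Ŷ_str) = Σₕ Nₕ²(1 − fₕ)sₕ²/nₕ.
East: 5902²·(1 − 350/5902)·326000/350 = 3.0520962 × 10^10.
West: 9316²·(1 − 609/9316)·390000/609 = 5.194519 × 10^10.
Sum = 8.2466152 × 10^10.
SE = √(8.2466152 × 10^10) = 287200.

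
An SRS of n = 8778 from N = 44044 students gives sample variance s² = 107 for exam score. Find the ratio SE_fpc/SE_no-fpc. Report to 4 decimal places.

0.8948

f = n/N = 8778/44044 = 0.19930070.
SE_no-fpc = √(s²/n) = 0.11040636; SE_fpc = √((1−f)s²/n) = 0.098793603.
Ratio = √(1−f) = 0.89481803.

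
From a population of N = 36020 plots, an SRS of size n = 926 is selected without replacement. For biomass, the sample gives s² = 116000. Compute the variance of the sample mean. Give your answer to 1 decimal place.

Under SRS without replacement, Var(ȳ) = (1 − f)·s²/n with f = n/N = 926/36020 = 0.02570794.
Var(ȳ) = (1 − 0.02570794)·116000/926 = 0.97429206·125.26998 = 122.04955.

122.0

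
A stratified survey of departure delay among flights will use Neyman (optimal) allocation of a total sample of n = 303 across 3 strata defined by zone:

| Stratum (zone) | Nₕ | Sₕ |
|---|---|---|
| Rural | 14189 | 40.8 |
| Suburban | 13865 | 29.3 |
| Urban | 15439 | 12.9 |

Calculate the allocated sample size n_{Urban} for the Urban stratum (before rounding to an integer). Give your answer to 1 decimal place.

51.0

Neyman allocation: nₕ = n·NₕSₕ / Σⱼ NⱼSⱼ.
Σ NⱼSⱼ = 14189·40.8 + 13865·29.3 + 15439·12.9 = 1.1843188 × 10^6.
n_{Urban} = 303·15439·12.9 / (1.1843188 × 10^6) = 51.0.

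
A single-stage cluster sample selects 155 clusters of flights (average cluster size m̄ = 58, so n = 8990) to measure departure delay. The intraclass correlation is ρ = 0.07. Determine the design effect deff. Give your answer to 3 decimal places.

deff = 1 + (58 − 1)·0.07 = 1 + 3.99 = 4.99.

4.990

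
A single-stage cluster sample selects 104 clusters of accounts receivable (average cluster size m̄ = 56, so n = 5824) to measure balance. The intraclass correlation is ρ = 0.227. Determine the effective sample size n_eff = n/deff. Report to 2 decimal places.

431.89

deff = 1 + (56 − 1)·0.227 = 1 + 12.485 = 13.485.
n_eff = 5824 / 13.485 = 431.89.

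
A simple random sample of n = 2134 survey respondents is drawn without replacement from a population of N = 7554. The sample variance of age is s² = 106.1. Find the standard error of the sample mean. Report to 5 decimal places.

Under SRS without replacement, Var(ȳ) = (1 − f)·s²/n with f = n/N = 2134/7554 = 0.28249934.
Var(ȳ) = (1 − 0.28249934)·106.1/2134 = 0.71750066·0.049718838 = 0.035673299.
SE(ȳ) = √(0.035673299) = 0.18887.

0.18887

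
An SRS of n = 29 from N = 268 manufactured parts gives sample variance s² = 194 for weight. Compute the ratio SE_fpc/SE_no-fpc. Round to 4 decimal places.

f = n/N = 29/268 = 0.10820896.
SE_no-fpc = √(s²/n) = 2.5864368; SE_fpc = √((1−f)s²/n) = 2.4424935.
Ratio = √(1−f) = 0.94434689.

0.9443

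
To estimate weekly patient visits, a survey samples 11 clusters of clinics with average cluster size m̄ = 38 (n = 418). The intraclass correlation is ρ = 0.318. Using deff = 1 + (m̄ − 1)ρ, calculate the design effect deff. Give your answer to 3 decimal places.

deff = 1 + (38 − 1)·0.318 = 1 + 11.766 = 12.766.

12.766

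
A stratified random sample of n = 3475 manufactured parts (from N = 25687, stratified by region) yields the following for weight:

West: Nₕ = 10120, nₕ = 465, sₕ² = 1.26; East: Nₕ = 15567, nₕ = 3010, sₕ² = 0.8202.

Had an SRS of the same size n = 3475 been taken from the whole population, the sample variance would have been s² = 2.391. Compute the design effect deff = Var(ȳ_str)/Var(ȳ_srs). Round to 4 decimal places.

0.8101

Var(ȳ_str) = Σ Wₕ²(1−fₕ)sₕ²/nₕ with Wₕ = Nₕ/25687:
  West: (10120/25687)²·(1−465/10120)·1.26/465 = 4.0125791 × 10^-4
  East: (15567/25687)²·(1−3010/15567)·0.8202/3010 = 8.0726722 × 10^-5
  → Var(ȳ_str) = 4.8198463 × 10^-4.
Var(ȳ_srs) = (1 − 3475/25687)·2.391/3475 = 5.9497545 × 10^-4.
deff = (4.8198463 × 10^-4) / (5.9497545 × 10^-4) = 0.8101.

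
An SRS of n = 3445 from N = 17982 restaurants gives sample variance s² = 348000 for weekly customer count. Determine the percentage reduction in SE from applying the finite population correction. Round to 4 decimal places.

10.0878

f = n/N = 3445/17982 = 0.19158047.
SE_no-fpc = √(s²/n) = 10.05067; SE_fpc = √((1−f)s²/n) = 9.0367737.
Ratio = √(1−f) = 0.89912153. Reduction = 100·(1 − 0.89912153) = 10.0878%.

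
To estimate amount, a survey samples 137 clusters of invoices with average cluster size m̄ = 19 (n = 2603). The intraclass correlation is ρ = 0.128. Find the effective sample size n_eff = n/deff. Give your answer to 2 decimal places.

deff = 1 + (19 − 1)·0.128 = 1 + 2.304 = 3.304.
n_eff = 2603 / 3.304 = 787.83.

787.83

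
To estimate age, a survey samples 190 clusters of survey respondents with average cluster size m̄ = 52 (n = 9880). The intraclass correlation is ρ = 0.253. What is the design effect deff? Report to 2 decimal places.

13.90

deff = 1 + (52 − 1)·0.253 = 1 + 12.903 = 13.903.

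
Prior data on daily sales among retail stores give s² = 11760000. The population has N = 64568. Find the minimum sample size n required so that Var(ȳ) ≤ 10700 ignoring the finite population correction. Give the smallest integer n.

1100

Without fpc, n₀ = s²/D = 11760000/10700 = 1099.0654.
Rounding up, n = 1100.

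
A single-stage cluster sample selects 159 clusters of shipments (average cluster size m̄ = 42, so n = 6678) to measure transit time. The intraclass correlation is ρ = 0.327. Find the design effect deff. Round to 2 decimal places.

14.41

deff = 1 + (42 − 1)·0.327 = 1 + 13.407 = 14.407.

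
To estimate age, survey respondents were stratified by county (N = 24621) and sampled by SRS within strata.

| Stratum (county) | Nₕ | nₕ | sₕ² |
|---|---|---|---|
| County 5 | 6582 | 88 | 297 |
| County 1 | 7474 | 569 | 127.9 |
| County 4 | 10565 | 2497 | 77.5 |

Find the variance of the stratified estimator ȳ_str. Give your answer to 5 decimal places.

0.26148

Var(ȳ_str) = Σₕ Wₕ²(1 − fₕ)sₕ²/nₕ with Wₕ = Nₕ/N, N = 24621.
County 5: Wₕ = 0.26733276; term = 0.26733276²·(1 − 0.01336980)·297/88 = 0.23797567.
County 1: Wₕ = 0.30356200; term = 0.30356200²·(1 − 0.07613059)·127.9/569 = 0.019136551.
County 4: Wₕ = 0.42910524; term = 0.42910524²·(1 − 0.23634643)·77.5/2497 = 0.0043642254.
Sum = 0.26147645.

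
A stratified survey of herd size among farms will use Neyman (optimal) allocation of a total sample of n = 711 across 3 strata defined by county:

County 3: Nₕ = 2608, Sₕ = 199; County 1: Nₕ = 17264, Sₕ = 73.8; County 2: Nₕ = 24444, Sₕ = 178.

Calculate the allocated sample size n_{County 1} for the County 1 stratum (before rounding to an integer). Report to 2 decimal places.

147.44

Neyman allocation: nₕ = n·NₕSₕ / Σⱼ NⱼSⱼ.
Σ NⱼSⱼ = 2608·199 + 17264·73.8 + 24444·178 = 6.1441072 × 10^6.
n_{County 1} = 711·17264·73.8 / (6.1441072 × 10^6) = 147.44.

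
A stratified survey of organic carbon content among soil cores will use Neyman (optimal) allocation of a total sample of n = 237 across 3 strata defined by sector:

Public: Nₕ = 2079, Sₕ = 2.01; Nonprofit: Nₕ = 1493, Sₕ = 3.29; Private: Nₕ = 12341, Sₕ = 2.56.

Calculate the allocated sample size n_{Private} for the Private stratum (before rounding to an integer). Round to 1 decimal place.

Neyman allocation: nₕ = n·NₕSₕ / Σⱼ NⱼSⱼ.
Σ NⱼSⱼ = 2079·2.01 + 1493·3.29 + 12341·2.56 = 40683.72.
n_{Private} = 237·12341·2.56 / 40683.72 = 184.0.

184.0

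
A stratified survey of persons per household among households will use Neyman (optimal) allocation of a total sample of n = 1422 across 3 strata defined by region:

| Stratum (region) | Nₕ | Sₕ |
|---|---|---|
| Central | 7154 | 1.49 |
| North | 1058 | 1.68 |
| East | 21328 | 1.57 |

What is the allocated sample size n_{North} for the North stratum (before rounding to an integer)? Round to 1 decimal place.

Neyman allocation: nₕ = n·NₕSₕ / Σⱼ NⱼSⱼ.
Σ NⱼSⱼ = 7154·1.49 + 1058·1.68 + 21328·1.57 = 45921.86.
n_{North} = 1422·1058·1.68 / 45921.86 = 55.0.

55.0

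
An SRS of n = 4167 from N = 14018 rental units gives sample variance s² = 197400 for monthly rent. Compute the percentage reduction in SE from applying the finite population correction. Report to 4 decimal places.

16.1705

f = n/N = 4167/14018 = 0.29726066.
SE_no-fpc = √(s²/n) = 6.8827473; SE_fpc = √((1−f)s²/n) = 5.769776.
Ratio = √(1−f) = 0.83829549. Reduction = 100·(1 − 0.83829549) = 16.1705%.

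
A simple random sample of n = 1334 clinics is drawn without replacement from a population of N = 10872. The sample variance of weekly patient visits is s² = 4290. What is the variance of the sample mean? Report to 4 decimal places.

2.8213

Under SRS without replacement, Var(ȳ) = (1 − f)·s²/n with f = n/N = 1334/10872 = 0.12270052.
Var(ȳ) = (1 − 0.12270052)·4290/1334 = 0.87729948·3.2158921 = 2.8213004.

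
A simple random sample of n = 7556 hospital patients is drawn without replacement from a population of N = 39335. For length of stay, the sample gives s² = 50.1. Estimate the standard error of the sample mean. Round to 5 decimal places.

0.07319

Under SRS without replacement, Var(ȳ) = (1 − f)·s²/n with f = n/N = 7556/39335 = 0.19209356.
Var(ȳ) = (1 − 0.19209356)·50.1/7556 = 0.80790644·0.0066304923 = 0.0053568175.
SE(ȳ) = √(0.0053568175) = 0.07319.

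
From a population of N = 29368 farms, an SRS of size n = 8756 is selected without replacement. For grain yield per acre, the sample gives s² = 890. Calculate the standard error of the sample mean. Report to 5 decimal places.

Under SRS without replacement, Var(ȳ) = (1 − f)·s²/n with f = n/N = 8756/29368 = 0.29814764.
Var(ȳ) = (1 − 0.29814764)·890/8756 = 0.70185236·0.10164459 = 0.071339493.
SE(ȳ) = √(0.071339493) = 0.26709.

0.26709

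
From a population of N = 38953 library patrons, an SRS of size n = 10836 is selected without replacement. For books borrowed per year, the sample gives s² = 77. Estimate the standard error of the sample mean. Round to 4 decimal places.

Under SRS without replacement, Var(ȳ) = (1 − f)·s²/n with f = n/N = 10836/38953 = 0.27818140.
Var(ȳ) = (1 − 0.27818140)·77/10836 = 0.72181860·0.0071059432 = 0.005129202.
SE(ȳ) = √(0.005129202) = 0.0716.

0.0716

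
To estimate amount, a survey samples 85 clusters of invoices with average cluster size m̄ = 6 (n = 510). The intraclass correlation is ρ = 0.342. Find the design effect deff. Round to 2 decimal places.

deff = 1 + (6 − 1)·0.342 = 1 + 1.71 = 2.71.

2.71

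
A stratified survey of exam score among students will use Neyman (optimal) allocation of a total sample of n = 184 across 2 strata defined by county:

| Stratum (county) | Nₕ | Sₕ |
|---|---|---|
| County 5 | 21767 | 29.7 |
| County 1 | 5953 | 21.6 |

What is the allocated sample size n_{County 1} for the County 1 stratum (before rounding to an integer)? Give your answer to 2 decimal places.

30.53

Neyman allocation: nₕ = n·NₕSₕ / Σⱼ NⱼSⱼ.
Σ NⱼSⱼ = 21767·29.7 + 5953·21.6 = 775064.7.
n_{County 1} = 184·5953·21.6 / 775064.7 = 30.53.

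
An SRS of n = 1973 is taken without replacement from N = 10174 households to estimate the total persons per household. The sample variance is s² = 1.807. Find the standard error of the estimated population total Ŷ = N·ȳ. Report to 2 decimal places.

276.44

Var(Ŷ) = N²·Var(ȳ) = N²·(1 − n/N)·s²/n.
f = 1973/10174 = 0.19392569; Var(ȳ) = 0.80607431·1.807/1973 = 7.3825457 × 10^-4.
Var(Ŷ) = 10174² · (7.3825457 × 10^-4) = 76416.934.
SE(Ŷ) = √(76416.934) = 276.44.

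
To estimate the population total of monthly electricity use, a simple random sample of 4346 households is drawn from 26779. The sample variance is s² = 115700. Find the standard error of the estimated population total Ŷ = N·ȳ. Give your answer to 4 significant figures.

126500

Var(Ŷ) = N²·Var(ȳ) = N²·(1 − n/N)·s²/n.
f = 4346/26779 = 0.16229135; Var(ȳ) = 0.83770865·115700/4346 = 22.301632.
Var(Ŷ) = 26779² · 22.301632 = 1.5992831 × 10^10.
SE(Ŷ) = √(1.5992831 × 10^10) = 126500.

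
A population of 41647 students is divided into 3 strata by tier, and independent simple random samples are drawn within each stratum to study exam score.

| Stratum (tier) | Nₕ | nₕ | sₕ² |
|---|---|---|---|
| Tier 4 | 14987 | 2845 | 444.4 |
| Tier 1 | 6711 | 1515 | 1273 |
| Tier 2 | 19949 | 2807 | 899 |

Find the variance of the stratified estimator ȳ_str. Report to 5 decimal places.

Var(ȳ_str) = Σₕ Wₕ²(1 − fₕ)sₕ²/nₕ with Wₕ = Nₕ/N, N = 41647.
Tier 4: Wₕ = 0.35985785; term = 0.35985785²·(1 − 0.18983119)·444.4/2845 = 0.016388125.
Tier 1: Wₕ = 0.16114006; term = 0.16114006²·(1 − 0.22574877)·1273/1515 = 0.016892919.
Tier 2: Wₕ = 0.47900209; term = 0.47900209²·(1 − 0.14070881)·899/2807 = 0.063144053.
Sum = 0.096425097.

0.09643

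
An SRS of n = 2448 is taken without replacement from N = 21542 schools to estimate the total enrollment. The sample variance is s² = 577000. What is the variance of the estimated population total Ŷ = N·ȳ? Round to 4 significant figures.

9.695 × 10^10

Var(Ŷ) = N²·Var(ȳ) = N²·(1 − n/N)·s²/n.
f = 2448/21542 = 0.11363847; Var(ȳ) = 0.88636153·577000/2448 = 208.91773.
Var(Ŷ) = 21542² · 208.91773 = 9.6949895 × 10^10.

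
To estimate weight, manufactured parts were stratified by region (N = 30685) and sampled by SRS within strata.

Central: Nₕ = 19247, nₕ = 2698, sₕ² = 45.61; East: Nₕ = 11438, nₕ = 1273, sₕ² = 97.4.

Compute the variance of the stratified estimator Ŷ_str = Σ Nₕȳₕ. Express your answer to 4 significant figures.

1.428 × 10^7

Var(Ŷ_str) = Σₕ Nₕ²(1 − fₕ)sₕ²/nₕ.
Central: 19247²·(1 − 2698/19247)·45.61/2698 = 5.3845936 × 10^6.
East: 11438²·(1 − 1273/11438)·97.4/1273 = 8.8958618 × 10^6.
Sum = 1.4280455 × 10^7.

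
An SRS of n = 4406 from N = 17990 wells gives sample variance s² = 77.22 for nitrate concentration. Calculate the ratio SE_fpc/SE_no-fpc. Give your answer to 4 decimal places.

f = n/N = 4406/17990 = 0.24491384.
SE_no-fpc = √(s²/n) = 0.13238618; SE_fpc = √((1−f)s²/n) = 0.11503789.
Ratio = √(1−f) = 0.86895694.

0.8690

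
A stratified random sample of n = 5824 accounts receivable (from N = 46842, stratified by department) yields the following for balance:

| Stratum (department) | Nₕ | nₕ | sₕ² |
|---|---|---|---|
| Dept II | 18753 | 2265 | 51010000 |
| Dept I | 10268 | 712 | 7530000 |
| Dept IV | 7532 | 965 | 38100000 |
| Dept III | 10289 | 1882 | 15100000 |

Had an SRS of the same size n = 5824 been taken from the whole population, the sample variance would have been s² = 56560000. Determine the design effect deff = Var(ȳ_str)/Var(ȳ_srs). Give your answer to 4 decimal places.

0.5707

Var(ȳ_str) = Σ Wₕ²(1−fₕ)sₕ²/nₕ with Wₕ = Nₕ/46842:
  Dept II: (18753/46842)²·(1−2265/18753)·51010000/2265 = 3173.6205
  Dept I: (10268/46842)²·(1−712/10268)·7530000/712 = 472.94008
  Dept IV: (7532/46842)²·(1−965/7532)·38100000/965 = 890.02894
  Dept III: (10289/46842)²·(1−1882/10289)·15100000/1882 = 316.30109
  → Var(ȳ_str) = 4852.8906.
Var(ȳ_srs) = (1 − 5824/46842)·56560000/5824 = 8504.0751.
deff = 4852.8906 / 8504.0751 = 0.5707.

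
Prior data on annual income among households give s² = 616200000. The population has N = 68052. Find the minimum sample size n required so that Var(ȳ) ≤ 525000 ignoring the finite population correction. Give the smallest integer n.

1174

Without fpc, n₀ = s²/D = 616200000/525000 = 1173.7143.
Rounding up, n = 1174.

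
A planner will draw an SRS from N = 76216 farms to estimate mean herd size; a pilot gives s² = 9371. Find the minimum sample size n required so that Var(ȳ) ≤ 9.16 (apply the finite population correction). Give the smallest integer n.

1010

Without fpc, n₀ = s²/D = 9371/9.16 = 1023.0349.
With fpc, (1 − n/N)·s²/n ≤ D requires n ≥ n₀/(1 + n₀/N) = 1023.0349/(1 + 1023.0349/76216) = 1009.4848.
Rounding up, n = 1010.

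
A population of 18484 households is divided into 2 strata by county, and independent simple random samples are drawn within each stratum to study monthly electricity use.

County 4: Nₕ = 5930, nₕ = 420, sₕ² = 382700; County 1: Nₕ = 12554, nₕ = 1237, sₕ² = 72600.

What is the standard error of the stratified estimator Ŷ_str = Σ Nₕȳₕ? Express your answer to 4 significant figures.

Var(Ŷ_str) = Σₕ Nₕ²(1 − fₕ)sₕ²/nₕ.
County 4: 5930²·(1 − 420/5930)·382700/420 = 2.9772511 × 10^10.
County 1: 12554²·(1 − 1237/12554)·72600/1237 = 8.3383546 × 10^9.
Sum = 3.8110866 × 10^10.
SE = √(3.8110866 × 10^10) = 195200.

195200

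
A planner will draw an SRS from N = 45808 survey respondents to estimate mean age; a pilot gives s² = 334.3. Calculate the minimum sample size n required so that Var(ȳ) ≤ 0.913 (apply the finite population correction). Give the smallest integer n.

364

Without fpc, n₀ = s²/D = 334.3/0.913 = 366.1555.
With fpc, (1 − n/N)·s²/n ≤ D requires n ≥ n₀/(1 + n₀/N) = 366.1555/(1 + 366.1555/45808) = 363.2519.
Rounding up, n = 364.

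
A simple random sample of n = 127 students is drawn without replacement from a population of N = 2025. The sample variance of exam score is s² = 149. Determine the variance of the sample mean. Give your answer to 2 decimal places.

1.10

Under SRS without replacement, Var(ȳ) = (1 − f)·s²/n with f = n/N = 127/2025 = 0.06271605.
Var(ȳ) = (1 − 0.06271605)·149/127 = 0.93728395·1.1732283 = 1.0996481.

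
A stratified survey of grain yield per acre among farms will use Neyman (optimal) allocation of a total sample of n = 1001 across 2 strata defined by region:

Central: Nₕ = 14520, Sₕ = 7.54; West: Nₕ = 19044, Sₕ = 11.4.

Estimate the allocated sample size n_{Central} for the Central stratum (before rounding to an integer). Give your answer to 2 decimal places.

335.57

Neyman allocation: nₕ = n·NₕSₕ / Σⱼ NⱼSⱼ.
Σ NⱼSⱼ = 14520·7.54 + 19044·11.4 = 326582.4.
n_{Central} = 1001·14520·7.54 / 326582.4 = 335.57.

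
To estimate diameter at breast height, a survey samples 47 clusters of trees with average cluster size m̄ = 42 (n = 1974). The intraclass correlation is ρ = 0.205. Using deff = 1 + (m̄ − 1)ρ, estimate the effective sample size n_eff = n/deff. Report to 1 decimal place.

209.9

deff = 1 + (42 − 1)·0.205 = 1 + 8.405 = 9.405.
n_eff = 1974 / 9.405 = 209.9.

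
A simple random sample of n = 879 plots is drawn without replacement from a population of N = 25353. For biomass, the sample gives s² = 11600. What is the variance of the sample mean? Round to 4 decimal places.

Under SRS without replacement, Var(ȳ) = (1 − f)·s²/n with f = n/N = 879/25353 = 0.03467045.
Var(ȳ) = (1 − 0.03467045)·11600/879 = 0.96532955·13.196815 = 12.739275.

12.7393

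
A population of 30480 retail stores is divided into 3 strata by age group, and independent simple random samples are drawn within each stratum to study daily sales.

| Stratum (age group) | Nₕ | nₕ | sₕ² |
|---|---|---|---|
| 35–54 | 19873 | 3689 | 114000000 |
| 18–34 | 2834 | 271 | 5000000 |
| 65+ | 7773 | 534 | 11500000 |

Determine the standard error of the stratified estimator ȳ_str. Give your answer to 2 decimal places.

110.21

Var(ȳ_str) = Σₕ Wₕ²(1 − fₕ)sₕ²/nₕ with Wₕ = Nₕ/N, N = 30480.
35–54: Wₕ = 0.65200131; term = 0.65200131²·(1 − 0.18562874)·114000000/3689 = 10698.32.
18–34: Wₕ = 0.09297900; term = 0.09297900²·(1 − 0.09562456)·5000000/271 = 144.25114.
65+: Wₕ = 0.25501969; term = 0.25501969²·(1 − 0.06869934)·11500000/534 = 1304.3493.
Sum = 12146.92.
SE = √(12146.92) = 110.21.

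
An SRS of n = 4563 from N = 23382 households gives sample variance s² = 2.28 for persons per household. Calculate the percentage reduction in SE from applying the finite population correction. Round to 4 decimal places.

10.2866

f = n/N = 4563/23382 = 0.19515012.
SE_no-fpc = √(s²/n) = 0.022353328; SE_fpc = √((1−f)s²/n) = 0.020053936.
Ratio = √(1−f) = 0.89713426. Reduction = 100·(1 − 0.89713426) = 10.2866%.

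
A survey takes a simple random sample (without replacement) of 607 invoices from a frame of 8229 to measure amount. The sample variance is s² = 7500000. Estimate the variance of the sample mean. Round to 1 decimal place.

Under SRS without replacement, Var(ȳ) = (1 − f)·s²/n with f = n/N = 607/8229 = 0.07376352.
Var(ȳ) = (1 − 0.07376352)·7500000/607 = 0.92623648·12355.848 = 11444.438.

11444.4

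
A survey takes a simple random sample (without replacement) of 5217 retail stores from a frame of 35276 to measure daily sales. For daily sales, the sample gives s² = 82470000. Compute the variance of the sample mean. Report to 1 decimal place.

Under SRS without replacement, Var(ȳ) = (1 − f)·s²/n with f = n/N = 5217/35276 = 0.14789092.
Var(ȳ) = (1 − 0.14789092)·82470000/5217 = 0.85210908·15807.936 = 13470.085.

13470.1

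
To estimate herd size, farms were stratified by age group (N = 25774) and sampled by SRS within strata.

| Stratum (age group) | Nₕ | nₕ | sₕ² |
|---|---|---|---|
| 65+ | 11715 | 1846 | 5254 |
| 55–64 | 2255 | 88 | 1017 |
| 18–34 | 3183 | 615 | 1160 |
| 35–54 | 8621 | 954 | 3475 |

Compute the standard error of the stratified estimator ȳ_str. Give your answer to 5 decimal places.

0.98285

Var(ȳ_str) = Σₕ Wₕ²(1 − fₕ)sₕ²/nₕ with Wₕ = Nₕ/N, N = 25774.
65+: Wₕ = 0.45452782; term = 0.45452782²·(1 − 0.15757576)·5254/1846 = 0.49534772.
55–64: Wₕ = 0.08749127; term = 0.08749127²·(1 − 0.03902439)·1017/88 = 0.085011972.
18–34: Wₕ = 0.12349655; term = 0.12349655²·(1 − 0.19321395)·1160/615 = 0.023208704.
35–54: Wₕ = 0.33448436; term = 0.33448436²·(1 − 0.11066002)·3475/954 = 0.36243146.
Sum = 0.96599986.
SE = √(0.96599986) = 0.98285.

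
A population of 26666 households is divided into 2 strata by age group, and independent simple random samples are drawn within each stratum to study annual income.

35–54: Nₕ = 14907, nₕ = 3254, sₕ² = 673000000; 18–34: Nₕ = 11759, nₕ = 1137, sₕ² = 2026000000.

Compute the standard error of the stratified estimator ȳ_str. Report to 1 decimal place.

Var(ȳ_str) = Σₕ Wₕ²(1 − fₕ)sₕ²/nₕ with Wₕ = Nₕ/N, N = 26666.
35–54: Wₕ = 0.55902648; term = 0.55902648²·(1 − 0.21828671)·673000000/3254 = 50525.4.
18–34: Wₕ = 0.44097352; term = 0.44097352²·(1 − 0.09669190)·2026000000/1137 = 312996.81.
Sum = 363522.21.
SE = √(363522.21) = 602.9.

602.9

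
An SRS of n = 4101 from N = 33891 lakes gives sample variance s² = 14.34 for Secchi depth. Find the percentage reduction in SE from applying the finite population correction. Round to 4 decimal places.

6.2453

f = n/N = 4101/33891 = 0.12100558.
SE_no-fpc = √(s²/n) = 0.05913297; SE_fpc = √((1−f)s²/n) = 0.05543994.
Ratio = √(1−f) = 0.93754702. Reduction = 100·(1 − 0.93754702) = 6.2453%.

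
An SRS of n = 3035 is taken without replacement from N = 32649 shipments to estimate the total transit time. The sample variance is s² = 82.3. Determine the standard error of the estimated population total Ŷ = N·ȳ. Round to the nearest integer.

5120

Var(Ŷ) = N²·Var(ȳ) = N²·(1 − n/N)·s²/n.
f = 3035/32649 = 0.09295844; Var(ȳ) = 0.90704156·82.3/3035 = 0.024596218.
Var(Ŷ) = 32649² · 0.024596218 = 2.6218516 × 10^7.
SE(Ŷ) = √(2.6218516 × 10^7) = 5120.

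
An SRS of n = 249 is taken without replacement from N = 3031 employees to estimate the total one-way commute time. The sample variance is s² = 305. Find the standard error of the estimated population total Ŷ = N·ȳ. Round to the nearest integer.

Var(Ŷ) = N²·Var(ȳ) = N²·(1 − n/N)·s²/n.
f = 249/3031 = 0.08215111; Var(ȳ) = 0.91784889·305/249 = 1.1242727.
Var(Ŷ) = 3031² · 1.1242727 = 1.0328649 × 10^7.
SE(Ŷ) = √(1.0328649 × 10^7) = 3214.

3214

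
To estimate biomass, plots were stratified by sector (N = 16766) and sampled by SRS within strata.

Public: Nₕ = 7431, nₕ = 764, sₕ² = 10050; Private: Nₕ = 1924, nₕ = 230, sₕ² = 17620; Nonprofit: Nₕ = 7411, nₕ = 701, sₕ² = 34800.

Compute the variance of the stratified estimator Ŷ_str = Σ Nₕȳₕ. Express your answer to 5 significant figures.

3.3700 × 10^9

Var(Ŷ_str) = Σₕ Nₕ²(1 − fₕ)sₕ²/nₕ.
Public: 7431²·(1 − 764/7431)·10050/764 = 6.5170405 × 10^8.
Private: 1924²·(1 − 230/1924)·17620/230 = 2.4968735 × 10^8.
Nonprofit: 7411²·(1 − 701/7411)·34800/701 = 2.4686559 × 10^9.
Sum = 3.3700473 × 10^9.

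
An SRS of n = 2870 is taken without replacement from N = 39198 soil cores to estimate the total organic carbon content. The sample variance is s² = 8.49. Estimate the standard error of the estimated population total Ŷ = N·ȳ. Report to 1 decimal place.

2052.4

Var(Ŷ) = N²·Var(ȳ) = N²·(1 − n/N)·s²/n.
f = 2870/39198 = 0.07321802; Var(ȳ) = 0.92678198·8.49/2870 = 0.0027415955.
Var(Ŷ) = 39198² · 0.0027415955 = 4.2124154 × 10^6.
SE(Ŷ) = √(4.2124154 × 10^6) = 2052.4.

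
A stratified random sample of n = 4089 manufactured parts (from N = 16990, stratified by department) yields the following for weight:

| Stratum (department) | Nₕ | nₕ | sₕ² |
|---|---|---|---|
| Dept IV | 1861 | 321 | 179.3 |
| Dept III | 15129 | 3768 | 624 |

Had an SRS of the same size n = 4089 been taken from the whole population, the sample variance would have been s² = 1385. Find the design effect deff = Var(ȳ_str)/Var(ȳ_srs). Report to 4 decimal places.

Var(ȳ_str) = Σ Wₕ²(1−fₕ)sₕ²/nₕ with Wₕ = Nₕ/16990:
  Dept IV: (1861/16990)²·(1−321/1861)·179.3/321 = 0.0055456901
  Dept III: (15129/16990)²·(1−3768/15129)·624/3768 = 0.098608357
  → Var(ȳ_str) = 0.10415405.
Var(ȳ_srs) = (1 − 4089/16990)·1385/4089 = 0.25719508.
deff = 0.10415405 / 0.25719508 = 0.4050.

0.4050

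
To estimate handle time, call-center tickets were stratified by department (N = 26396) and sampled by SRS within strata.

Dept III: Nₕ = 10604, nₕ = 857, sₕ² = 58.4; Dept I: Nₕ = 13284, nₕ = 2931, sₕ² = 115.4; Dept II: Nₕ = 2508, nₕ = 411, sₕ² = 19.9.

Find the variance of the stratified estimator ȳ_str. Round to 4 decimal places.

0.0182

Var(ȳ_str) = Σₕ Wₕ²(1 − fₕ)sₕ²/nₕ with Wₕ = Nₕ/N, N = 26396.
Dept III: Wₕ = 0.40172753; term = 0.40172753²·(1 − 0.08081856)·58.4/857 = 0.010108727.
Dept I: Wₕ = 0.50325807; term = 0.50325807²·(1 − 0.22064137)·115.4/2931 = 0.0077715712.
Dept II: Wₕ = 0.09501440; term = 0.09501440²·(1 − 0.16387560)·19.9/411 = 3.6547778 × 10^-4.
Sum = 0.018245776.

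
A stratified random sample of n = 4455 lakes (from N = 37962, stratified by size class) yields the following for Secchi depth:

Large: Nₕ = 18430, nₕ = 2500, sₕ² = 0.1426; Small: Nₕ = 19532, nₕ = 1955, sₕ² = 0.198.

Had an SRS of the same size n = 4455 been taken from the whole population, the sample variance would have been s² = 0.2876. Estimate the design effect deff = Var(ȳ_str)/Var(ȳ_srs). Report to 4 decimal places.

Var(ȳ_str) = Σ Wₕ²(1−fₕ)sₕ²/nₕ with Wₕ = Nₕ/37962:
  Large: (18430/37962)²·(1−2500/18430)·0.1426/2500 = 1.1620437 × 10^-5
  Small: (19532/37962)²·(1−1955/19532)·0.198/1955 = 2.4127467 × 10^-5
  → Var(ȳ_str) = 3.5747904 × 10^-5.
Var(ȳ_srs) = (1 − 4455/37962)·0.2876/4455 = 5.6980681 × 10^-5.
deff = (3.5747904 × 10^-5) / (5.6980681 × 10^-5) = 0.6274.

0.6274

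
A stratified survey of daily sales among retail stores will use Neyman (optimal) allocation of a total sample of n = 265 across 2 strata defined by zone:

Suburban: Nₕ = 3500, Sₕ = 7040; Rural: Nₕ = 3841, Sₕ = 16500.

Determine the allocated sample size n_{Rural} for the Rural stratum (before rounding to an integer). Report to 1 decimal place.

190.8

Neyman allocation: nₕ = n·NₕSₕ / Σⱼ NⱼSⱼ.
Σ NⱼSⱼ = 3500·7040 + 3841·16500 = 8.80165 × 10^7.
n_{Rural} = 265·3841·16500 / (8.80165 × 10^7) = 190.8.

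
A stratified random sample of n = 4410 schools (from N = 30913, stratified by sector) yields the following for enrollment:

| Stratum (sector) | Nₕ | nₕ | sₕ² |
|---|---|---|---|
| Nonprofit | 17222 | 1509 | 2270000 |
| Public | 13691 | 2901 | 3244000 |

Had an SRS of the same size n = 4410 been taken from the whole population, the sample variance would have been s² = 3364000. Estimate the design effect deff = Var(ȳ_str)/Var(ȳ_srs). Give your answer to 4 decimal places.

0.9157

Var(ȳ_str) = Σ Wₕ²(1−fₕ)sₕ²/nₕ with Wₕ = Nₕ/30913:
  Nonprofit: (17222/30913)²·(1−1509/17222)·2270000/1509 = 425.98765
  Public: (13691/30913)²·(1−2901/13691)·3244000/2901 = 172.86514
  → Var(ȳ_str) = 598.85279.
Var(ȳ_srs) = (1 − 4410/30913)·3364000/4410 = 653.99026.
deff = 598.85279 / 653.99026 = 0.9157.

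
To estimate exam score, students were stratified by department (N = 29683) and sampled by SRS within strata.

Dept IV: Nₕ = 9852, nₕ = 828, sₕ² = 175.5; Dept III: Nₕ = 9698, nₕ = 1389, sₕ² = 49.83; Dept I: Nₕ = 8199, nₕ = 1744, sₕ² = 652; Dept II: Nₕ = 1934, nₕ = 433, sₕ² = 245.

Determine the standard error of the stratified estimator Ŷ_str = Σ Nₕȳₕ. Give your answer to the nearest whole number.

Var(Ŷ_str) = Σₕ Nₕ²(1 − fₕ)sₕ²/nₕ.
Dept IV: 9852²·(1 − 828/9852)·175.5/828 = 1.8843878 × 10^7.
Dept III: 9698²·(1 − 1389/9698)·49.83/1389 = 2.8908102 × 10^6.
Dept I: 8199²·(1 − 1744/8199)·652/1744 = 1.9786011 × 10^7.
Dept II: 1934²·(1 − 433/1934)·245/433 = 1.6425377 × 10^6.
Sum = 4.3163237 × 10^7.
SE = √(4.3163237 × 10^7) = 6570.

6570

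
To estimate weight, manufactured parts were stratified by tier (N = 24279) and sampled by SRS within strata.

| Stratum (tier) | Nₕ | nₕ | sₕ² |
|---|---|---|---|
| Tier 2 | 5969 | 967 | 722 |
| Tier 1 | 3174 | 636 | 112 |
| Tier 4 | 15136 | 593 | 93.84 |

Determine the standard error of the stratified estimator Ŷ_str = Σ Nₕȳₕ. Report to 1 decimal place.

7651.4

Var(Ŷ_str) = Σₕ Nₕ²(1 − fₕ)sₕ²/nₕ.
Tier 2: 5969²·(1 − 967/5969)·722/967 = 2.2292357 × 10^7.
Tier 1: 3174²·(1 − 636/3174)·112/636 = 1.4185983 × 10^6.
Tier 4: 15136²·(1 − 593/15136)·93.84/593 = 3.4833605 × 10^7.
Sum = 5.854456 × 10^7.
SE = √(5.854456 × 10^7) = 7651.4.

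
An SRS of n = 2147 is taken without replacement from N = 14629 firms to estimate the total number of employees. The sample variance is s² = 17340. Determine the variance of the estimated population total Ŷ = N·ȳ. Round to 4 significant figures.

Var(Ŷ) = N²·Var(ȳ) = N²·(1 − n/N)·s²/n.
f = 2147/14629 = 0.14676328; Var(ȳ) = 0.85323672·17340/2147 = 6.8910688.
Var(Ŷ) = 14629² · 6.8910688 = 1.4747414 × 10^9.

1.475 × 10^9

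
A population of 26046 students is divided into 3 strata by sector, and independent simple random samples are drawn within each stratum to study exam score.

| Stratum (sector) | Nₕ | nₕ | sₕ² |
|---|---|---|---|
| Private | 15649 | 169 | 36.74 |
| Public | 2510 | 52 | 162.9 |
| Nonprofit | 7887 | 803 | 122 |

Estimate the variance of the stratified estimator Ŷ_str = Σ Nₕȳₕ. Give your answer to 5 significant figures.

Var(Ŷ_str) = Σₕ Nₕ²(1 − fₕ)sₕ²/nₕ.
Private: 15649²·(1 − 169/15649)·36.74/169 = 5.2663533 × 10^7.
Public: 2510²·(1 − 52/2510)·162.9/52 = 1.9327396 × 10^7.
Nonprofit: 7887²·(1 − 803/7887)·122/803 = 8.4885728 × 10^6.
Sum = 8.0479502 × 10^7.

8.0480 × 10^7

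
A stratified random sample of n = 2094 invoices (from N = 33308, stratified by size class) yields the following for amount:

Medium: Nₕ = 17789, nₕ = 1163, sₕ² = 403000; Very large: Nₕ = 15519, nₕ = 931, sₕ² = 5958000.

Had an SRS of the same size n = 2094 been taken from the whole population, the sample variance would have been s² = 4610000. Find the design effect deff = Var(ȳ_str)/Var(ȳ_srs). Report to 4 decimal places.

0.6778

Var(ȳ_str) = Σ Wₕ²(1−fₕ)sₕ²/nₕ with Wₕ = Nₕ/33308:
  Medium: (17789/33308)²·(1−1163/17789)·403000/1163 = 92.377782
  Very large: (15519/33308)²·(1−931/15519)·5958000/931 = 1305.9098
  → Var(ȳ_str) = 1398.2876.
Var(ȳ_srs) = (1 − 2094/33308)·4610000/2094 = 2063.123.
deff = 1398.2876 / 2063.123 = 0.6778.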